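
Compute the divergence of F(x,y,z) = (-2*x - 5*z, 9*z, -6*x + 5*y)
-2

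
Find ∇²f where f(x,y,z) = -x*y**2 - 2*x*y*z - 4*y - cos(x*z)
x**2*cos(x*z) - 2*x + z**2*cos(x*z)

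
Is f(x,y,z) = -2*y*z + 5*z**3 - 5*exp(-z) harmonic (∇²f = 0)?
No, ∇²f = 30*z - 5*exp(-z)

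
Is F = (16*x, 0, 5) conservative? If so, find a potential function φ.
Yes, F is conservative. φ = 8*x**2 + 5*z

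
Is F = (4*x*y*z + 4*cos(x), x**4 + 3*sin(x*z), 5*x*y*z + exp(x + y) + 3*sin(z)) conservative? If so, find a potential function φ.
No, ∇×F = (5*x*z - 3*x*cos(x*z) + exp(x + y), 4*x*y - 5*y*z - exp(x + y), 4*x**3 - 4*x*z + 3*z*cos(x*z)) ≠ 0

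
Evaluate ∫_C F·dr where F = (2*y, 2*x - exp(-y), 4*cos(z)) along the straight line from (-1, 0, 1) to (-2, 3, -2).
-13 - 4*sin(2) - 4*sin(1) + exp(-3)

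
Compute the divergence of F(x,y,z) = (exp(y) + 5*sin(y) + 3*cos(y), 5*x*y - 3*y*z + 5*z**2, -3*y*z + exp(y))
5*x - 3*y - 3*z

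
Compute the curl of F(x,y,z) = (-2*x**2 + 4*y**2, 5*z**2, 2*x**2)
(-10*z, -4*x, -8*y)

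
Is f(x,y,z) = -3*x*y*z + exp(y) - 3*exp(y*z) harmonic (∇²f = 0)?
No, ∇²f = -3*y**2*exp(y*z) - 3*z**2*exp(y*z) + exp(y)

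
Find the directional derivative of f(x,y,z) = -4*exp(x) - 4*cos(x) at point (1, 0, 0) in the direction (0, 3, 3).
0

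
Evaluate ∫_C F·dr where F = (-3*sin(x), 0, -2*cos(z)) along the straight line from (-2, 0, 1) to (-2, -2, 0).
2*sin(1)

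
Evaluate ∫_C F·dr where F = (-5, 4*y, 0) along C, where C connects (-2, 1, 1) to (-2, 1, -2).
0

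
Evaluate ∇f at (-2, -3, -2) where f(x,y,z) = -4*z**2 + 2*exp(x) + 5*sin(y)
(2*exp(-2), 5*cos(3), 16)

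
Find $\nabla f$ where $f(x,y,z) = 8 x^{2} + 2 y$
(16*x, 2, 0)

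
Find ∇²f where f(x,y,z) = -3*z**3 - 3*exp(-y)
-18*z - 3*exp(-y)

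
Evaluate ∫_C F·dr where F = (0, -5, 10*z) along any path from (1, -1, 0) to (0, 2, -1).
-10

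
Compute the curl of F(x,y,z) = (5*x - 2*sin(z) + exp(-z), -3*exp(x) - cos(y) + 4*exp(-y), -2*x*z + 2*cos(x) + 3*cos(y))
(-3*sin(y), (2*(z + sin(x) - cos(z))*exp(z) - 1)*exp(-z), -3*exp(x))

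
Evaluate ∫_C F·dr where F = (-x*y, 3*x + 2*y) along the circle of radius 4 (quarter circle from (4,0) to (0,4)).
112/3 + 12*pi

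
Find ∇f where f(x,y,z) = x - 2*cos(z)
(1, 0, 2*sin(z))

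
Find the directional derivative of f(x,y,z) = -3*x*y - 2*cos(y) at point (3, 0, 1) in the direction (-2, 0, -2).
0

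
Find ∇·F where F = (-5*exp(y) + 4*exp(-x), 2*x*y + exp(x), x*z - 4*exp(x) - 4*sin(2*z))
3*x - 8*cos(2*z) - 4*exp(-x)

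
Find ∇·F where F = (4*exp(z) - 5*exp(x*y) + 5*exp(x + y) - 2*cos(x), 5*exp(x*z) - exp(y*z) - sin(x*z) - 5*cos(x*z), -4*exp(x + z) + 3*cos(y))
-5*y*exp(x*y) - z*exp(y*z) + 5*exp(x + y) - 4*exp(x + z) + 2*sin(x)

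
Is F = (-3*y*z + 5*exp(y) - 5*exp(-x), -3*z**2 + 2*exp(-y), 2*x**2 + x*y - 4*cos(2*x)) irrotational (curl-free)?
No, ∇×F = (x + 6*z, -4*x - 4*y - 8*sin(2*x), 3*z - 5*exp(y))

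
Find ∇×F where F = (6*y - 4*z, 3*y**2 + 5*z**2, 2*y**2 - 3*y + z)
(4*y - 10*z - 3, -4, -6)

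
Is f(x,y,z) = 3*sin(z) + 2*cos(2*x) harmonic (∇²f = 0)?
No, ∇²f = -3*sin(z) - 8*cos(2*x)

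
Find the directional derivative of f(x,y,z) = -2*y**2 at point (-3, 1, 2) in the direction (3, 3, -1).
-12*sqrt(19)/19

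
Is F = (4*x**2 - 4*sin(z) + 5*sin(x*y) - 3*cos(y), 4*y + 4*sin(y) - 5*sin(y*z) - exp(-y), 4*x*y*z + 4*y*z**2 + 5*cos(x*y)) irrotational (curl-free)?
No, ∇×F = (4*x*z - 5*x*sin(x*y) + 5*y*cos(y*z) + 4*z**2, -4*y*z + 5*y*sin(x*y) - 4*cos(z), -5*x*cos(x*y) - 3*sin(y))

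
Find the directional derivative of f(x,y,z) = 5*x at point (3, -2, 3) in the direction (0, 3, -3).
0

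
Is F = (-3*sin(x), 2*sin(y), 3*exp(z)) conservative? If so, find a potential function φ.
Yes, F is conservative. φ = 3*exp(z) + 3*cos(x) - 2*cos(y)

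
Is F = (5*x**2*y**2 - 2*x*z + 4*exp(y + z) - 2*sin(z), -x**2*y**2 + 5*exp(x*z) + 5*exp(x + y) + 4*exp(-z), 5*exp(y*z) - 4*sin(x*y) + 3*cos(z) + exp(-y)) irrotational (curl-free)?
No, ∇×F = (-5*x*exp(x*z) - 4*x*cos(x*y) + 5*z*exp(y*z) + 4*exp(-z) - exp(-y), -2*x + 4*y*cos(x*y) + 4*exp(y + z) - 2*cos(z), -10*x**2*y - 2*x*y**2 + 5*z*exp(x*z) + 5*exp(x + y) - 4*exp(y + z))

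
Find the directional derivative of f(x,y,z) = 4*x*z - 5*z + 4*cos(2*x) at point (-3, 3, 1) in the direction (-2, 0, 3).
-sqrt(13)*(16*sin(6) + 59)/13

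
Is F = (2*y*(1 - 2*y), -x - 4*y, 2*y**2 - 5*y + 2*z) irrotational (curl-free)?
No, ∇×F = (4*y - 5, 0, 8*y - 3)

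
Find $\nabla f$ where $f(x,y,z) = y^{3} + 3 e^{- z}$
(0, 3*y**2, -3*exp(-z))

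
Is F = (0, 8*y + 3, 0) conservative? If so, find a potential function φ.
Yes, F is conservative. φ = y*(4*y + 3)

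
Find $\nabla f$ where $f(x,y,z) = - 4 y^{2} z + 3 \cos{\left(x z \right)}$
(-3*z*sin(x*z), -8*y*z, -3*x*sin(x*z) - 4*y**2)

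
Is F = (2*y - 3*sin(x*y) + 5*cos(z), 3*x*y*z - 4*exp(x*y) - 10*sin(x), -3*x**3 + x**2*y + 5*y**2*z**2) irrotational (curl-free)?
No, ∇×F = (x**2 - 3*x*y + 10*y*z**2, 9*x**2 - 2*x*y - 5*sin(z), 3*x*cos(x*y) + 3*y*z - 4*y*exp(x*y) - 10*cos(x) - 2)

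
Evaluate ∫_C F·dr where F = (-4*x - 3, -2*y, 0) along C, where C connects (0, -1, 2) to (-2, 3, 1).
-10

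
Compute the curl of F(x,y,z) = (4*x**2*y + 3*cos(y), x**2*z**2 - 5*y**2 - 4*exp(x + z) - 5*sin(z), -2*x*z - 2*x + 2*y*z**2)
(-2*x**2*z + 2*z**2 + 4*exp(x + z) + 5*cos(z), 2*z + 2, -4*x**2 + 2*x*z**2 - 4*exp(x + z) + 3*sin(y))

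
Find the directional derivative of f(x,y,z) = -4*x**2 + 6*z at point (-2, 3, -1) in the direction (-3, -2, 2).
-36*sqrt(17)/17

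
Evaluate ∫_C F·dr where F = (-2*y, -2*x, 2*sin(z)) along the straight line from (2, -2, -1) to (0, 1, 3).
-8 + 2*cos(1) - 2*cos(3)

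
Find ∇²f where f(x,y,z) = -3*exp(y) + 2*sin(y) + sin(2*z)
-3*exp(y) - 2*sin(y) - 4*sin(2*z)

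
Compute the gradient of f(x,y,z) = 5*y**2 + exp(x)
(exp(x), 10*y, 0)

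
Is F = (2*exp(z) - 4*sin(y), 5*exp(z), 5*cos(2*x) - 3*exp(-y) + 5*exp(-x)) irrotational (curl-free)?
No, ∇×F = (-5*exp(z) + 3*exp(-y), 2*exp(z) + 10*sin(2*x) + 5*exp(-x), 4*cos(y))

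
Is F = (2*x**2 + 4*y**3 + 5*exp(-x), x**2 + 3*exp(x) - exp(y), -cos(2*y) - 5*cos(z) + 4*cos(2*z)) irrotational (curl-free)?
No, ∇×F = (2*sin(2*y), 0, 2*x - 12*y**2 + 3*exp(x))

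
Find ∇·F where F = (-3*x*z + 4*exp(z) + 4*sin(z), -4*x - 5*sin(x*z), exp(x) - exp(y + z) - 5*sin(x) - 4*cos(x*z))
4*x*sin(x*z) - 3*z - exp(y + z)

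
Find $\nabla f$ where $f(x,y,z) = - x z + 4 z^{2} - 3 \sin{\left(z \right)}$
(-z, 0, -x + 8*z - 3*cos(z))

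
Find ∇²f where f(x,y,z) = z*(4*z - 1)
8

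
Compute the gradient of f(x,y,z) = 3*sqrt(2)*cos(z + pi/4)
(0, 0, -3*sqrt(2)*sin(z + pi/4))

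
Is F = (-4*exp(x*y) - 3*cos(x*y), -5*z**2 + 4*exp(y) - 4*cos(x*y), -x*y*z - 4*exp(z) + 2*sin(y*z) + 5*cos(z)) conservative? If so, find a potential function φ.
No, ∇×F = (z*(-x + 2*cos(y*z) + 10), y*z, 4*x*exp(x*y) - 3*x*sin(x*y) + 4*y*sin(x*y)) ≠ 0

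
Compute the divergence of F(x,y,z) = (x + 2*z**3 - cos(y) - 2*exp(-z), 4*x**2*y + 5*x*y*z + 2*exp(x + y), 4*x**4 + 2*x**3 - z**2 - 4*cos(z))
4*x**2 + 5*x*z - 2*z + 2*exp(x + y) + 4*sin(z) + 1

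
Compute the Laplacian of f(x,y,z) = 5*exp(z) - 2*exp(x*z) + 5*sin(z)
-2*x**2*exp(x*z) - 2*z**2*exp(x*z) + 5*exp(z) - 5*sin(z)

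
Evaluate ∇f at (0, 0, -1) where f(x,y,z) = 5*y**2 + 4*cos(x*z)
(0, 0, 0)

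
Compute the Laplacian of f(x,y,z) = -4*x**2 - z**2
-10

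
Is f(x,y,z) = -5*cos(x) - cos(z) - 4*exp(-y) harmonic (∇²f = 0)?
No, ∇²f = 5*cos(x) + cos(z) - 4*exp(-y)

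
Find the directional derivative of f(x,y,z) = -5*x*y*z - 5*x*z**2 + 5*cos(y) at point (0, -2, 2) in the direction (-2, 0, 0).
0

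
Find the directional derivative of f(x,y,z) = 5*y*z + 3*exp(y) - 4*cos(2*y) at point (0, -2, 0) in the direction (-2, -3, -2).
sqrt(17)*(24*exp(2)*sin(4) - 9 + 20*exp(2))*exp(-2)/17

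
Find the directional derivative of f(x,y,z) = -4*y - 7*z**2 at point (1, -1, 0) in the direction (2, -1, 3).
2*sqrt(14)/7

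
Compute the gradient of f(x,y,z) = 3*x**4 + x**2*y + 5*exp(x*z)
(12*x**3 + 2*x*y + 5*z*exp(x*z), x**2, 5*x*exp(x*z))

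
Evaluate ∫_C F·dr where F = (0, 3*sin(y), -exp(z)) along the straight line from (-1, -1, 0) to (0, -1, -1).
1 - exp(-1)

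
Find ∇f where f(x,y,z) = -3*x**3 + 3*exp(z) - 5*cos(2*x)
(-9*x**2 + 10*sin(2*x), 0, 3*exp(z))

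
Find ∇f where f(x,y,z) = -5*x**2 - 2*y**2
(-10*x, -4*y, 0)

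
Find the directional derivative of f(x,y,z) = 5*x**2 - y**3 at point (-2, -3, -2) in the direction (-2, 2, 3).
-14*sqrt(17)/17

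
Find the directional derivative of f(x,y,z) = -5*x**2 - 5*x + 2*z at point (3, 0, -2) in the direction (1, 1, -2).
-13*sqrt(6)/2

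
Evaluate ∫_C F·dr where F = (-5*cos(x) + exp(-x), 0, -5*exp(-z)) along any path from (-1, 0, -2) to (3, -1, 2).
-5*exp(2) - 5*sin(1) - 5*sin(3) - exp(-3) + 5*exp(-2) + E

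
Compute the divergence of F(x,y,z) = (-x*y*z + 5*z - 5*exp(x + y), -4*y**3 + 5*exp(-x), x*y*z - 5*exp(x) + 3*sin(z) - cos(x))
x*y - 12*y**2 - y*z - 5*exp(x + y) + 3*cos(z)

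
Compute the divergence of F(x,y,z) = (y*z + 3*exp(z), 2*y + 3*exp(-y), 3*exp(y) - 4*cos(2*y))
2 - 3*exp(-y)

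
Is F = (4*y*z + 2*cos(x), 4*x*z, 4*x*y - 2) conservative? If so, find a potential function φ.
Yes, F is conservative. φ = 4*x*y*z - 2*z + 2*sin(x)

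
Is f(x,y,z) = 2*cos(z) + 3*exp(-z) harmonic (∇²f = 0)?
No, ∇²f = -2*cos(z) + 3*exp(-z)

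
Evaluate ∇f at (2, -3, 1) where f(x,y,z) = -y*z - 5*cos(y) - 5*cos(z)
(0, -1 - 5*sin(3), 3 + 5*sin(1))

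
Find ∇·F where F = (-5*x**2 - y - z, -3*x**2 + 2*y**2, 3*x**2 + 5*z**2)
-10*x + 4*y + 10*z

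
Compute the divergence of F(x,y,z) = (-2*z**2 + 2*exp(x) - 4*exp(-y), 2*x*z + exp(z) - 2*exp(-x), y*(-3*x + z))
y + 2*exp(x)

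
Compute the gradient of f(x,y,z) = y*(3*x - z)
(3*y, 3*x - z, -y)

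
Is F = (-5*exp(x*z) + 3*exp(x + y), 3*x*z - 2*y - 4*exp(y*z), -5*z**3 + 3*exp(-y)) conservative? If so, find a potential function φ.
No, ∇×F = (-3*x + 4*y*exp(y*z) - 3*exp(-y), -5*x*exp(x*z), 3*z - 3*exp(x + y)) ≠ 0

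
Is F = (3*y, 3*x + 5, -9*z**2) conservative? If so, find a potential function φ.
Yes, F is conservative. φ = 3*x*y + 5*y - 3*z**3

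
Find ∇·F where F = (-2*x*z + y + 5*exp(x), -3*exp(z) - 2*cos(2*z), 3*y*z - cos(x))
3*y - 2*z + 5*exp(x)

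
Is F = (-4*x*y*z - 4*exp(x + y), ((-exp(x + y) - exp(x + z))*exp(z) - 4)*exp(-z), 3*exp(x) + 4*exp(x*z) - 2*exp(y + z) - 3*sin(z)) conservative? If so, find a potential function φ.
No, ∇×F = ((exp(x + 2*z) - 2*exp(y + 2*z) - 4)*exp(-z), -4*x*y - 4*z*exp(x*z) - 3*exp(x), 4*x*z + 3*exp(x + y) - exp(x + z)) ≠ 0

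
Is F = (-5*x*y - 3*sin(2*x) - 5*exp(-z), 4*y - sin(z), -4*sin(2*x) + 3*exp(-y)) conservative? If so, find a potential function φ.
No, ∇×F = (cos(z) - 3*exp(-y), 8*cos(2*x) + 5*exp(-z), 5*x) ≠ 0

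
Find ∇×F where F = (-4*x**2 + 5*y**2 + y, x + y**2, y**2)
(2*y, 0, -10*y)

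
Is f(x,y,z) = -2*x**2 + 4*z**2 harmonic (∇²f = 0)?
No, ∇²f = 4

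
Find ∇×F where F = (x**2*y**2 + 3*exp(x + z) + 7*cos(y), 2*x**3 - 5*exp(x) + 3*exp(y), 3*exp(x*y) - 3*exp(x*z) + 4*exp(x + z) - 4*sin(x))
(3*x*exp(x*y), -3*y*exp(x*y) + 3*z*exp(x*z) - exp(x + z) + 4*cos(x), -2*x**2*y + 6*x**2 - 5*exp(x) + 7*sin(y))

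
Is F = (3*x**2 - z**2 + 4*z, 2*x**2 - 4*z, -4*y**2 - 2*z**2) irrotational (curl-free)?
No, ∇×F = (4 - 8*y, 4 - 2*z, 4*x)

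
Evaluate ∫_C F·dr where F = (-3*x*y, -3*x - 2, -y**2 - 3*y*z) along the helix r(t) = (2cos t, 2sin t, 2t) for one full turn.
28*pi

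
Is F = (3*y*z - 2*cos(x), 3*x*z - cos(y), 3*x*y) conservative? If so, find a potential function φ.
Yes, F is conservative. φ = 3*x*y*z - 2*sin(x) - sin(y)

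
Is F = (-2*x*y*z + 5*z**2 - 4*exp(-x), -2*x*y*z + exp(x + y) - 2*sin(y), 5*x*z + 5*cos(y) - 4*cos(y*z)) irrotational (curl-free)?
No, ∇×F = (2*x*y + 4*z*sin(y*z) - 5*sin(y), -2*x*y + 5*z, 2*x*z - 2*y*z + exp(x + y))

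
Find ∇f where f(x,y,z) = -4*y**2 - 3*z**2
(0, -8*y, -6*z)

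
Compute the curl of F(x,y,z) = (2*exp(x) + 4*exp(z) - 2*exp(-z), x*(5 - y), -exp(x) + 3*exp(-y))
(-3*exp(-y), exp(x) + 4*exp(z) + 2*exp(-z), 5 - y)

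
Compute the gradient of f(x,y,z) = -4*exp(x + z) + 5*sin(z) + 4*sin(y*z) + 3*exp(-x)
((-4*exp(2*x + z) - 3)*exp(-x), 4*z*cos(y*z), 4*y*cos(y*z) - 4*exp(x + z) + 5*cos(z))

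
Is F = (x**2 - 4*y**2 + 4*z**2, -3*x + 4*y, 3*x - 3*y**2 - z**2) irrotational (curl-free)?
No, ∇×F = (-6*y, 8*z - 3, 8*y - 3)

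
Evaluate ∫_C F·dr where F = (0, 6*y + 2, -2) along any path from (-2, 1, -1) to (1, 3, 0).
26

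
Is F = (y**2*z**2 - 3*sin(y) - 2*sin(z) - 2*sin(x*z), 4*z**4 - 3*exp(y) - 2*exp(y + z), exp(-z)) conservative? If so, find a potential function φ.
No, ∇×F = (-16*z**3 + 2*exp(y + z), -2*x*cos(x*z) + 2*y**2*z - 2*cos(z), -2*y*z**2 + 3*cos(y)) ≠ 0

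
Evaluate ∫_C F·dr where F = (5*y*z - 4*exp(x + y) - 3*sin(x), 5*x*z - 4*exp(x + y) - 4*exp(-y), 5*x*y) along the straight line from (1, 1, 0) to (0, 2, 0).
-3*cos(1) - 4*exp(-1) + 4*exp(-2) + 3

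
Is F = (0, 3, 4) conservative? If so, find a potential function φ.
Yes, F is conservative. φ = 3*y + 4*z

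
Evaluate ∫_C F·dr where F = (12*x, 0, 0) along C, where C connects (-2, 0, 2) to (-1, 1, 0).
-18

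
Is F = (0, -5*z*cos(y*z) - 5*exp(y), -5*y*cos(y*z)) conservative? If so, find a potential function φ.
Yes, F is conservative. φ = -5*exp(y) - 5*sin(y*z)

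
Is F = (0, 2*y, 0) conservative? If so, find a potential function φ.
Yes, F is conservative. φ = y**2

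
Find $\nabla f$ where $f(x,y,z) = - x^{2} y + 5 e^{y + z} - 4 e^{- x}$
(-2*x*y + 4*exp(-x), -x**2 + 5*exp(y + z), 5*exp(y + z))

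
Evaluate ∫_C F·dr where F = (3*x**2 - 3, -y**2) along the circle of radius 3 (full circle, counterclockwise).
0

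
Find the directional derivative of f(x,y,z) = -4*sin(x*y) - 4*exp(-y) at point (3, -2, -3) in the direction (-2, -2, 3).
8*sqrt(17)*(-exp(2) + cos(6))/17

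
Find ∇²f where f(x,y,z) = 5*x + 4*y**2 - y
8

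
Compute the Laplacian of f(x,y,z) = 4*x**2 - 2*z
8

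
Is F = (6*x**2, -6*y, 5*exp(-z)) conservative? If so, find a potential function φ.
Yes, F is conservative. φ = 2*x**3 - 3*y**2 - 5*exp(-z)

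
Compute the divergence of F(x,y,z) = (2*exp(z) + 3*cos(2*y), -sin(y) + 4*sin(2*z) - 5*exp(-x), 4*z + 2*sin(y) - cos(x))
4 - cos(y)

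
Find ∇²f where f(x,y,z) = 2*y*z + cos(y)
-cos(y)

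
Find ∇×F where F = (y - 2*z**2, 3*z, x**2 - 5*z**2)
(-3, -2*x - 4*z, -1)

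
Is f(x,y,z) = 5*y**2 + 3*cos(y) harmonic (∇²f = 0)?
No, ∇²f = 10 - 3*cos(y)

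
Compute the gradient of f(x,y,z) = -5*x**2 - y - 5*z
(-10*x, -1, -5)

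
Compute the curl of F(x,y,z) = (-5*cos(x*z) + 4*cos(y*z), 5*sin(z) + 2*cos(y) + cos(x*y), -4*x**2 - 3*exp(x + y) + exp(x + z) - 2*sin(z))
(-3*exp(x + y) - 5*cos(z), 5*x*sin(x*z) + 8*x - 4*y*sin(y*z) + 3*exp(x + y) - exp(x + z), -y*sin(x*y) + 4*z*sin(y*z))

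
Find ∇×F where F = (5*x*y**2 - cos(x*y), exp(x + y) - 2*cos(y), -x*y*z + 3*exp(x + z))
(-x*z, y*z - 3*exp(x + z), -10*x*y - x*sin(x*y) + exp(x + y))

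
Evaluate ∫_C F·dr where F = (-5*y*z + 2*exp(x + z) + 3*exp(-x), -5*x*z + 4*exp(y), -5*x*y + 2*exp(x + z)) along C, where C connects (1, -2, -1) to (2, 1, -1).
-7*exp(-2) + 3*exp(-1) + 6*E + 18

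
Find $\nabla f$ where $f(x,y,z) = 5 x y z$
(5*y*z, 5*x*z, 5*x*y)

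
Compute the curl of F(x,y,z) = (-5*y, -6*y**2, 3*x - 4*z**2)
(0, -3, 5)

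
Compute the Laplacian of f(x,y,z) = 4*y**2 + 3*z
8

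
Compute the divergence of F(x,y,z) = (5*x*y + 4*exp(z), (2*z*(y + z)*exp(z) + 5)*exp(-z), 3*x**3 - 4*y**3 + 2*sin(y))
5*y + 2*z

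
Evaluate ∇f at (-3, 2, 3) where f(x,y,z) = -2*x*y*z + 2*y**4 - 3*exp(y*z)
(-12, 82 - 9*exp(6), 12 - 6*exp(6))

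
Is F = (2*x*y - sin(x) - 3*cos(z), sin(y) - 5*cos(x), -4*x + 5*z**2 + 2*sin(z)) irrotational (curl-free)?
No, ∇×F = (0, 3*sin(z) + 4, -2*x + 5*sin(x))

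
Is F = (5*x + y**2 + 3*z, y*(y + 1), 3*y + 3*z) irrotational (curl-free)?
No, ∇×F = (3, 3, -2*y)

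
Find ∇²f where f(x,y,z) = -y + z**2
2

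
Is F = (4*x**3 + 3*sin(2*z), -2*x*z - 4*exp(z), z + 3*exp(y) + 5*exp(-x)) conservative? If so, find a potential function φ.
No, ∇×F = (2*x + 3*exp(y) + 4*exp(z), 6*cos(2*z) + 5*exp(-x), -2*z) ≠ 0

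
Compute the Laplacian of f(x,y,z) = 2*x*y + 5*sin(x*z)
-5*(x**2 + z**2)*sin(x*z)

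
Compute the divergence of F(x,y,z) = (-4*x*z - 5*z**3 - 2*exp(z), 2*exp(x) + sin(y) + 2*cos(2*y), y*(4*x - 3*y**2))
-4*z - 4*sin(2*y) + cos(y)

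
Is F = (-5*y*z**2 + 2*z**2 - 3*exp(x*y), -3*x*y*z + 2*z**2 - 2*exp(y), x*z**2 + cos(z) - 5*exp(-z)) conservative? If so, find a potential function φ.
No, ∇×F = (3*x*y - 4*z, z*(-10*y - z + 4), 3*x*exp(x*y) - 3*y*z + 5*z**2) ≠ 0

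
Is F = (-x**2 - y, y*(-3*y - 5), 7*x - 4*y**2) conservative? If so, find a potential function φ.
No, ∇×F = (-8*y, -7, 1) ≠ 0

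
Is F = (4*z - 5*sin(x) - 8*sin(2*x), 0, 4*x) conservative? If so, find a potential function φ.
Yes, F is conservative. φ = 4*x*z + 5*cos(x) + 4*cos(2*x)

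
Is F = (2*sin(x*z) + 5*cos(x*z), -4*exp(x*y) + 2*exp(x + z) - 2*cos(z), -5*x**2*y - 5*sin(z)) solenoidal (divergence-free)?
No, ∇·F = -4*x*exp(x*y) - 5*z*sin(x*z) + 2*z*cos(x*z) - 5*cos(z)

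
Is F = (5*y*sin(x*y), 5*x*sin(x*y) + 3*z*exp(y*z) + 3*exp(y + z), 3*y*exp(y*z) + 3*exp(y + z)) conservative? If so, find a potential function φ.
Yes, F is conservative. φ = 3*exp(y*z) + 3*exp(y + z) - 5*cos(x*y)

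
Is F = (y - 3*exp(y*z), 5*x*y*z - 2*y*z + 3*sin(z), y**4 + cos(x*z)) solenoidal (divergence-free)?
No, ∇·F = 5*x*z - x*sin(x*z) - 2*z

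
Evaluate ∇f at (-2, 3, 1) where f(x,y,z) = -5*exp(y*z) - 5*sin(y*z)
(0, -5*exp(3) - 5*cos(3), -15*exp(3) - 15*cos(3))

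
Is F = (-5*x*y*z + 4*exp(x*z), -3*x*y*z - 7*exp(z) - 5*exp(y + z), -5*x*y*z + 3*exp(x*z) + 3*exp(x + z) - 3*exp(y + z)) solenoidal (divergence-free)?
No, ∇·F = -5*x*y - 3*x*z + 3*x*exp(x*z) - 5*y*z + 4*z*exp(x*z) + 3*exp(x + z) - 8*exp(y + z)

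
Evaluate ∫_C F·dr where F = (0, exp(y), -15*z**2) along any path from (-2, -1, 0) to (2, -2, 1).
-5 - exp(-1) + exp(-2)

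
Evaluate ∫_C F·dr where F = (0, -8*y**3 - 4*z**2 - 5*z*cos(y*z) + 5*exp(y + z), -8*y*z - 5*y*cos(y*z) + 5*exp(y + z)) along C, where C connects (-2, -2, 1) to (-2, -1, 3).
-5*sin(2) - 5*exp(-1) + 5*sin(3) + 5*exp(2) + 58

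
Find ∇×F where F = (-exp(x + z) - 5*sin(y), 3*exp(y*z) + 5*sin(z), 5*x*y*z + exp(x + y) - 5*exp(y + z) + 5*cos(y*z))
(5*x*z - 3*y*exp(y*z) - 5*z*sin(y*z) + exp(x + y) - 5*exp(y + z) - 5*cos(z), -5*y*z - exp(x + y) - exp(x + z), 5*cos(y))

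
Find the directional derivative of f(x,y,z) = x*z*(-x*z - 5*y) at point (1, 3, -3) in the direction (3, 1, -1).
105*sqrt(11)/11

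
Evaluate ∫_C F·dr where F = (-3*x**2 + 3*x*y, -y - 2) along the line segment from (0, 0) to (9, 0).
-729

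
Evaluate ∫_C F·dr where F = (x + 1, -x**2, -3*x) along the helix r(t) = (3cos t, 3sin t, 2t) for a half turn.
-6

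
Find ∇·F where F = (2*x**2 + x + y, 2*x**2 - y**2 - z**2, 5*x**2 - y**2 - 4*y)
4*x - 2*y + 1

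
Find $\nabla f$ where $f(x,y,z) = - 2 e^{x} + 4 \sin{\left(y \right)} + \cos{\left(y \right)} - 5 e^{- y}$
(-2*exp(x), -sin(y) + 4*cos(y) + 5*exp(-y), 0)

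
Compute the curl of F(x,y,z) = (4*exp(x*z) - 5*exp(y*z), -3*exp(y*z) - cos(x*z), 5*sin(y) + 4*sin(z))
(-x*sin(x*z) + 3*y*exp(y*z) + 5*cos(y), 4*x*exp(x*z) - 5*y*exp(y*z), z*(5*exp(y*z) + sin(x*z)))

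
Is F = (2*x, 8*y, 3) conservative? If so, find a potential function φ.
Yes, F is conservative. φ = x**2 + 4*y**2 + 3*z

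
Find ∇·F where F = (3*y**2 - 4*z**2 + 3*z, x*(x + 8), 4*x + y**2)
0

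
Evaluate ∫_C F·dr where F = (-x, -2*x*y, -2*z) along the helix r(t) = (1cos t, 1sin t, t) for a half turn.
-pi**2 - 4/3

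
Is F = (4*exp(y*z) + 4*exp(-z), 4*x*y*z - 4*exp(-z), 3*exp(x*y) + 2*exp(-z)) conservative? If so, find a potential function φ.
No, ∇×F = (-4*x*y + 3*x*exp(x*y) - 4*exp(-z), -3*y*exp(x*y) + 4*y*exp(y*z) - 4*exp(-z), 4*z*(y - exp(y*z))) ≠ 0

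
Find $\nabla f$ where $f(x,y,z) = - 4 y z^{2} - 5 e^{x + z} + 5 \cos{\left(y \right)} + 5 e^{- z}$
(-5*exp(x + z), -4*z**2 - 5*sin(y), -8*y*z - 5*exp(x + z) - 5*exp(-z))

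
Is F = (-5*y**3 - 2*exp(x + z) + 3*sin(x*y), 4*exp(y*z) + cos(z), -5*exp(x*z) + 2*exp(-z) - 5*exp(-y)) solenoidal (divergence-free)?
No, ∇·F = -5*x*exp(x*z) + 3*y*cos(x*y) + 4*z*exp(y*z) - 2*exp(x + z) - 2*exp(-z)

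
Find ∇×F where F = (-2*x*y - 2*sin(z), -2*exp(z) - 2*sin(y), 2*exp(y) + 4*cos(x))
(2*exp(y) + 2*exp(z), 4*sin(x) - 2*cos(z), 2*x)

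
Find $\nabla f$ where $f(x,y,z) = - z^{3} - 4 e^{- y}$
(0, 4*exp(-y), -3*z**2)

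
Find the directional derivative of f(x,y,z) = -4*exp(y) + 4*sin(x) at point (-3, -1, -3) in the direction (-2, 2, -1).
-8*exp(-1)/3 - 8*cos(3)/3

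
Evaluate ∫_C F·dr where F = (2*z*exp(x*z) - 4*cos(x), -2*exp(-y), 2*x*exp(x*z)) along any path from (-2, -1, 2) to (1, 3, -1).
-2*E - 4*sin(2) - 4*sin(1) - 2*exp(-4) + 2*exp(-3) + 2*exp(-1)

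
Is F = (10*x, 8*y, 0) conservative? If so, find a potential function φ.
Yes, F is conservative. φ = 5*x**2 + 4*y**2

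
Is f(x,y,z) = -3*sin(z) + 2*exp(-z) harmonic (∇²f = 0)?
No, ∇²f = 3*sin(z) + 2*exp(-z)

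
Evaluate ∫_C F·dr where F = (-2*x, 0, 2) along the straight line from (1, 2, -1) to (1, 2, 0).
2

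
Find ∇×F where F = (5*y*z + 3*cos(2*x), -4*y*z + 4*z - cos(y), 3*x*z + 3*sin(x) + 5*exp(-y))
(4*y - 4 - 5*exp(-y), 5*y - 3*z - 3*cos(x), -5*z)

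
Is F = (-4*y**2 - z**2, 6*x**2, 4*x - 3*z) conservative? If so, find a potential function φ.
No, ∇×F = (0, -2*z - 4, 12*x + 8*y) ≠ 0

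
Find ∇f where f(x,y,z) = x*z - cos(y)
(z, sin(y), x)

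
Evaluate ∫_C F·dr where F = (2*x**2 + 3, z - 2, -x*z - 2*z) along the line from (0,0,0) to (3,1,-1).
45/2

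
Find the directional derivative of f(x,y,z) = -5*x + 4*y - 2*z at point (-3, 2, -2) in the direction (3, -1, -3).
-13*sqrt(19)/19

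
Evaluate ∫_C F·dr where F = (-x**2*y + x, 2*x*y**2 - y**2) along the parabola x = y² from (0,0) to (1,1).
59/210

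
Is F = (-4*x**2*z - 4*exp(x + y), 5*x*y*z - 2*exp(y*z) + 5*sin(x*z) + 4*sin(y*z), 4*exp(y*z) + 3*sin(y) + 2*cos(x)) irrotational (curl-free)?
No, ∇×F = (-5*x*y - 5*x*cos(x*z) + 2*y*exp(y*z) - 4*y*cos(y*z) + 4*z*exp(y*z) + 3*cos(y), -4*x**2 + 2*sin(x), 5*y*z + 5*z*cos(x*z) + 4*exp(x + y))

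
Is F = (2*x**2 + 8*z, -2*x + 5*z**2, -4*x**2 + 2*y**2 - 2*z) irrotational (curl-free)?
No, ∇×F = (4*y - 10*z, 8*x + 8, -2)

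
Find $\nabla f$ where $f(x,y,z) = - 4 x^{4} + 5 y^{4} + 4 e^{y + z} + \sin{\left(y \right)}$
(-16*x**3, 20*y**3 + 4*exp(y + z) + cos(y), 4*exp(y + z))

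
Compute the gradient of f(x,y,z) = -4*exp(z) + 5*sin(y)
(0, 5*cos(y), -4*exp(z))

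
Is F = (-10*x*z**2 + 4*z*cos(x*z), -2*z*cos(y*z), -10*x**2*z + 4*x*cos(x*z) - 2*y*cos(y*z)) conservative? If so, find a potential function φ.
Yes, F is conservative. φ = -5*x**2*z**2 + 4*sin(x*z) - 2*sin(y*z)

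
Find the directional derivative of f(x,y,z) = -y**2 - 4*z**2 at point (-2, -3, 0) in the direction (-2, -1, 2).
-2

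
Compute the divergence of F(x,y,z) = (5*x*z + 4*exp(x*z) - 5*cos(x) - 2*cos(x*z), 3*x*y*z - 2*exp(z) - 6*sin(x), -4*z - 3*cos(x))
3*x*z + 4*z*exp(x*z) + 2*z*sin(x*z) + 5*z + 5*sin(x) - 4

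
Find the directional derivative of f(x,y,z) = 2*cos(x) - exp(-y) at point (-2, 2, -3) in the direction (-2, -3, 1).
-sqrt(14)*(3 + 4*exp(2)*sin(2))*exp(-2)/14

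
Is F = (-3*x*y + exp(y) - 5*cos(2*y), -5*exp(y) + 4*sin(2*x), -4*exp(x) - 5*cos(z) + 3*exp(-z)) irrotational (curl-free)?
No, ∇×F = (0, 4*exp(x), 3*x - exp(y) - 10*sin(2*y) + 8*cos(2*x))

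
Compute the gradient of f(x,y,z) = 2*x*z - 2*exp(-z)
(2*z, 0, 2*x + 2*exp(-z))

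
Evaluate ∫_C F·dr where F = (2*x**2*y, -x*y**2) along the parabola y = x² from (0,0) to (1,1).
4/35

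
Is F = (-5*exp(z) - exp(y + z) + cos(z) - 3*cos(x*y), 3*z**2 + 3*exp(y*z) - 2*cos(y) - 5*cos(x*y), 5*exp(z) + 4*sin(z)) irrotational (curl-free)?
No, ∇×F = (-3*y*exp(y*z) - 6*z, -5*exp(z) - exp(y + z) - sin(z), -3*x*sin(x*y) + 5*y*sin(x*y) + exp(y + z))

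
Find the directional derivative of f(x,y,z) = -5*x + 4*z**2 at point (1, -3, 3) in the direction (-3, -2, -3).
-57*sqrt(22)/22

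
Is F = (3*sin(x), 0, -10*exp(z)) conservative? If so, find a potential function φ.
Yes, F is conservative. φ = -10*exp(z) - 3*cos(x)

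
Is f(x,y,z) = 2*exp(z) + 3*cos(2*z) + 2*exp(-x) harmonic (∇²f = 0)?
No, ∇²f = 2*exp(z) - 12*cos(2*z) + 2*exp(-x)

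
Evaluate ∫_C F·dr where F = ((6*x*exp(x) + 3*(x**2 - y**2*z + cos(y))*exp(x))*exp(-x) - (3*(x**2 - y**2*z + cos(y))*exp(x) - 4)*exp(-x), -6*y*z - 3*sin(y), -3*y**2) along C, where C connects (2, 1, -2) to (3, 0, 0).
-3*cos(1) - 4*exp(-3) + 4*exp(-2) + 12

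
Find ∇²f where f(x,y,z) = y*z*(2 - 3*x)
0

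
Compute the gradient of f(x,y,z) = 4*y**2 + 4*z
(0, 8*y, 4)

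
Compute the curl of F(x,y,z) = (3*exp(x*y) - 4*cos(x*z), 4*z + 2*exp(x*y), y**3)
(3*y**2 - 4, 4*x*sin(x*z), (-3*x + 2*y)*exp(x*y))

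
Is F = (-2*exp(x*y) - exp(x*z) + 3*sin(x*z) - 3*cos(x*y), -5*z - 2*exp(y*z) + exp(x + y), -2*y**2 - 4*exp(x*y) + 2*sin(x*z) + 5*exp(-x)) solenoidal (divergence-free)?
No, ∇·F = 2*x*cos(x*z) - 2*y*exp(x*y) + 3*y*sin(x*y) - z*exp(x*z) - 2*z*exp(y*z) + 3*z*cos(x*z) + exp(x + y)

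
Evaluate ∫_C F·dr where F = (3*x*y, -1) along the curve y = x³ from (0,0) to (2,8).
56/5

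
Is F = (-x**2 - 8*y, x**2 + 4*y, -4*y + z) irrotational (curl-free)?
No, ∇×F = (-4, 0, 2*x + 8)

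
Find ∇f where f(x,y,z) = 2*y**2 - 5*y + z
(0, 4*y - 5, 1)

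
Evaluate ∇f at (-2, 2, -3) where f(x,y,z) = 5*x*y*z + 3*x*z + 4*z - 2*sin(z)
(-39, 30, -22 - 2*cos(3))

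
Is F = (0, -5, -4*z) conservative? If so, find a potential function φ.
Yes, F is conservative. φ = -5*y - 2*z**2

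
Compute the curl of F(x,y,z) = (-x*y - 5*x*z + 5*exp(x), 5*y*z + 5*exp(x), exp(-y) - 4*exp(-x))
(-5*y - exp(-y), -5*x - 4*exp(-x), x + 5*exp(x))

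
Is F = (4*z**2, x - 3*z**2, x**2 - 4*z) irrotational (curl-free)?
No, ∇×F = (6*z, -2*x + 8*z, 1)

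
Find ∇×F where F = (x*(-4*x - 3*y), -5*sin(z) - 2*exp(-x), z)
(5*cos(z), 0, 3*x + 2*exp(-x))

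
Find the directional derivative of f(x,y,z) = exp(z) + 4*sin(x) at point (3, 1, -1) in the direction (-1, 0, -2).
-2*sqrt(5)*(2*E*cos(3) + 1)*exp(-1)/5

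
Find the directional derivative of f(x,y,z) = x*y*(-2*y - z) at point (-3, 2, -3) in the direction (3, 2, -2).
12*sqrt(17)/17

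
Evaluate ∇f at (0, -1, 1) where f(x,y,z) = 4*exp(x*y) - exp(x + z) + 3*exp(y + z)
(-4 - E, 3, 3 - E)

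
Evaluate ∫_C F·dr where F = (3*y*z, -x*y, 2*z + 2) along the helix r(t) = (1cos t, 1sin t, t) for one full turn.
pi*(pi + 4)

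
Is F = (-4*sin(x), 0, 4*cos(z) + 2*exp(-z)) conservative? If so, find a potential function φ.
Yes, F is conservative. φ = 4*sin(z) + 4*cos(x) - 2*exp(-z)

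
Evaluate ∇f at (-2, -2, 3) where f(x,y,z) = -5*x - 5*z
(-5, 0, -5)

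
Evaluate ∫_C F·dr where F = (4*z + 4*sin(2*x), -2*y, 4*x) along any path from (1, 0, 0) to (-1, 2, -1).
0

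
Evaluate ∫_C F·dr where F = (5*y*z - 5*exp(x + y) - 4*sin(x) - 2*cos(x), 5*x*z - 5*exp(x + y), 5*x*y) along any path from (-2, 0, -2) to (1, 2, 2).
-5*exp(3) - 2*sin(2) - 2*sin(1) + 5*exp(-2) - 4*cos(2) + 4*cos(1) + 20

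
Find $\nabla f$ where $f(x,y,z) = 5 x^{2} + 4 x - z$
(10*x + 4, 0, -1)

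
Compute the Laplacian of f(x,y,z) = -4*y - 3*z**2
-6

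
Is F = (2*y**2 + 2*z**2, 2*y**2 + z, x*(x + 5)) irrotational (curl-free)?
No, ∇×F = (-1, -2*x + 4*z - 5, -4*y)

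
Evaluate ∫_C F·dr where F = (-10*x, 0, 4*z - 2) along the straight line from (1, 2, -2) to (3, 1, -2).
-40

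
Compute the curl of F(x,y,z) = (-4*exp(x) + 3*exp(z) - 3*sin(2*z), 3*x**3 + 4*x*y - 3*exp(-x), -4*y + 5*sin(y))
(5*cos(y) - 4, 3*exp(z) - 6*cos(2*z), 9*x**2 + 4*y + 3*exp(-x))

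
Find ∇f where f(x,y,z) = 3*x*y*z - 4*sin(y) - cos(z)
(3*y*z, 3*x*z - 4*cos(y), 3*x*y + sin(z))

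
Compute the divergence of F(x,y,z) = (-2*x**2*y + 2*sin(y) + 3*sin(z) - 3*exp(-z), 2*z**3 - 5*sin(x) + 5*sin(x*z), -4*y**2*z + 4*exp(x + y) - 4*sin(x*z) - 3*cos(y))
-4*x*y - 4*x*cos(x*z) - 4*y**2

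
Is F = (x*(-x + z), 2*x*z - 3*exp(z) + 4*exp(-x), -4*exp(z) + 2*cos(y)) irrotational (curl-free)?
No, ∇×F = (-2*x + 3*exp(z) - 2*sin(y), x, 2*z - 4*exp(-x))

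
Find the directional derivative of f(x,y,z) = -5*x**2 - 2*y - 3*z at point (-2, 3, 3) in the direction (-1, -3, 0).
-7*sqrt(10)/5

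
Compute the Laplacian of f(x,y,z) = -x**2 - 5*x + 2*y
-2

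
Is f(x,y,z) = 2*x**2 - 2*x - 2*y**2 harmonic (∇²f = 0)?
Yes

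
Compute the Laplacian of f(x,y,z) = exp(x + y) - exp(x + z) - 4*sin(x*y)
4*x**2*sin(x*y) + 4*y**2*sin(x*y) + 2*exp(x + y) - 2*exp(x + z)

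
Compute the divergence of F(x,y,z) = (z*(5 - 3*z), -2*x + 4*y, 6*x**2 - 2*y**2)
4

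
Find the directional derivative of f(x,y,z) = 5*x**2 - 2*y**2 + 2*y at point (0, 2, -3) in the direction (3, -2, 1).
6*sqrt(14)/7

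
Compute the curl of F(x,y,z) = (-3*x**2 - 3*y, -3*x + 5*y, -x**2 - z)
(0, 2*x, 0)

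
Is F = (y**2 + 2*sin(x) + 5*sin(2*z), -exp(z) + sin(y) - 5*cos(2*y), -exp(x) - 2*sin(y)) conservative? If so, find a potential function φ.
No, ∇×F = (exp(z) - 2*cos(y), exp(x) + 10*cos(2*z), -2*y) ≠ 0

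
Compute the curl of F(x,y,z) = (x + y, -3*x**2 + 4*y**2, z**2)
(0, 0, -6*x - 1)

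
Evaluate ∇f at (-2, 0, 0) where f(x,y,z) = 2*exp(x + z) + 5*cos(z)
(2*exp(-2), 0, 2*exp(-2))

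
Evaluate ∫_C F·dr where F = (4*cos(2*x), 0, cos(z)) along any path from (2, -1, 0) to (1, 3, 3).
sin(3) - 2*sin(4) + 2*sin(2)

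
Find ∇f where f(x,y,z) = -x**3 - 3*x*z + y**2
(-3*x**2 - 3*z, 2*y, -3*x)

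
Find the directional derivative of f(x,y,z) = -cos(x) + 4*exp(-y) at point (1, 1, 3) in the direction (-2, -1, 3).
sqrt(14)*(-E*sin(1) + 2)*exp(-1)/7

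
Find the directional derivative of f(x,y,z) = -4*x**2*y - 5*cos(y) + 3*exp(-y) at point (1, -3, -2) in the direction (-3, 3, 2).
-3*sqrt(22)*(5*sin(3) + 28 + 3*exp(3))/22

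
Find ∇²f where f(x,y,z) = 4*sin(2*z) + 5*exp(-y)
-16*sin(2*z) + 5*exp(-y)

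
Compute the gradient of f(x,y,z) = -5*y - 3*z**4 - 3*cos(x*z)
(3*z*sin(x*z), -5, 3*x*sin(x*z) - 12*z**3)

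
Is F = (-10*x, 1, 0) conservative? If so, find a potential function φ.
Yes, F is conservative. φ = -5*x**2 + y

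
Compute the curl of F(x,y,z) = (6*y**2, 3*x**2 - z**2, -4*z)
(2*z, 0, 6*x - 12*y)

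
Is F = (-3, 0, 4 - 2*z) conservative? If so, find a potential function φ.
Yes, F is conservative. φ = -3*x - z**2 + 4*z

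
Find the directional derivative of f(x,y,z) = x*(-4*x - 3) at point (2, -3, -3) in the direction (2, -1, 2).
-38/3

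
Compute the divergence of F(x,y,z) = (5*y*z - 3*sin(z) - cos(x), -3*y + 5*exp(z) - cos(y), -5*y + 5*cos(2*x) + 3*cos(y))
sin(x) + sin(y) - 3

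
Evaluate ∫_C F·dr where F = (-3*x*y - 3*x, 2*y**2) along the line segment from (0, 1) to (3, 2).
-94/3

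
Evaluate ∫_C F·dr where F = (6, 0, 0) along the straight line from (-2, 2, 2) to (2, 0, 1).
24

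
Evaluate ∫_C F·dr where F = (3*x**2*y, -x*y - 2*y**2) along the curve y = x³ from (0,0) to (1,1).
-25/42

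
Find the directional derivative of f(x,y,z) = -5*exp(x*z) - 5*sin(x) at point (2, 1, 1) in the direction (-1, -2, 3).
5*sqrt(14)*(-5*exp(2) + cos(2))/14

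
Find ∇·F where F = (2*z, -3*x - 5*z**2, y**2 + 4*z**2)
8*z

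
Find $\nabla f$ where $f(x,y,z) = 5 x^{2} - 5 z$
(10*x, 0, -5)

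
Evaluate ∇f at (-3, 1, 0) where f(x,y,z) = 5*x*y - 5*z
(5, -15, -5)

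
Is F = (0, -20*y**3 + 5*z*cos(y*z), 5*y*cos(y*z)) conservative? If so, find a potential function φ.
Yes, F is conservative. φ = -5*y**4 + 5*sin(y*z)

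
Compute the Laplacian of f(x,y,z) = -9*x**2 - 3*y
-18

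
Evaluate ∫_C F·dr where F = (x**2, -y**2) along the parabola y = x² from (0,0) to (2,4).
-56/3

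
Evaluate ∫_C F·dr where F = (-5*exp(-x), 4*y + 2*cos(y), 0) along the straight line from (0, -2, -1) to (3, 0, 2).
-13 + 5*exp(-3) + 2*sin(2)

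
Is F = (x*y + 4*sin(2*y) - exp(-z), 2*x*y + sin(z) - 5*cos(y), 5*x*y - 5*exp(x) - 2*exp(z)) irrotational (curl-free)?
No, ∇×F = (5*x - cos(z), -5*y + 5*exp(x) + exp(-z), -x + 2*y - 8*cos(2*y))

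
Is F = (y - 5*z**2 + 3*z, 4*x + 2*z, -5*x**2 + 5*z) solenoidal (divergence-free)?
No, ∇·F = 5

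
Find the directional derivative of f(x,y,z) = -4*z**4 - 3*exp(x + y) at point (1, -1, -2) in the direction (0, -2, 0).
3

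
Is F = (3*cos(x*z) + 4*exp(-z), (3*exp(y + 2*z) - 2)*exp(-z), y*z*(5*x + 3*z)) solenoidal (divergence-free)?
No, ∇·F = 5*x*y + 6*y*z - 3*z*sin(x*z) + 3*exp(y + z)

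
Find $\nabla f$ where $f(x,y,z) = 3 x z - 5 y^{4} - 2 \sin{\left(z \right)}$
(3*z, -20*y**3, 3*x - 2*cos(z))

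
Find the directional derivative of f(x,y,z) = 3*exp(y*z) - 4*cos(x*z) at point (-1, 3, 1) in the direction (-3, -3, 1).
16*sqrt(19)*sin(1)/19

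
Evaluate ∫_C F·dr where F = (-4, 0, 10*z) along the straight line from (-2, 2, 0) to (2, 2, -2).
4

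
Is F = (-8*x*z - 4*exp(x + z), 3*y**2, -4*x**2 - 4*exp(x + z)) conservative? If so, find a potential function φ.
Yes, F is conservative. φ = -4*x**2*z + y**3 - 4*exp(x + z)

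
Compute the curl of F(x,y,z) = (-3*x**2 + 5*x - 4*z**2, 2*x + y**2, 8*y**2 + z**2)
(16*y, -8*z, 2)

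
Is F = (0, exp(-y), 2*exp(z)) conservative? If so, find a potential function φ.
Yes, F is conservative. φ = 2*exp(z) - exp(-y)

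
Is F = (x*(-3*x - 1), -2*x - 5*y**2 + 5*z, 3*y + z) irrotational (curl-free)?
No, ∇×F = (-2, 0, -2)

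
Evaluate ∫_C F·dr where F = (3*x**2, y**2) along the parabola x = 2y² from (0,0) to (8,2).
1544/3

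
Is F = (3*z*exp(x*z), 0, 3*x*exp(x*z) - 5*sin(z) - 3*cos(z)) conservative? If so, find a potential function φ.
Yes, F is conservative. φ = 3*exp(x*z) - 3*sin(z) + 5*cos(z)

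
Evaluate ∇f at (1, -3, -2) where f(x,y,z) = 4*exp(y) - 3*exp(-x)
(3*exp(-1), 4*exp(-3), 0)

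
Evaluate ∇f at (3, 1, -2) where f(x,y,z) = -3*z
(0, 0, -3)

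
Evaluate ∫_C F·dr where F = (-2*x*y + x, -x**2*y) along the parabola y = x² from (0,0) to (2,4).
-82/3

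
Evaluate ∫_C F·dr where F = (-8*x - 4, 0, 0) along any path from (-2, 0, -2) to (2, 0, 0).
-16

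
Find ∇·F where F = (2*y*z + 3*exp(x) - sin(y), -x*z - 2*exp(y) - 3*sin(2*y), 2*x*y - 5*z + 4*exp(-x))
3*exp(x) - 2*exp(y) - 6*cos(2*y) - 5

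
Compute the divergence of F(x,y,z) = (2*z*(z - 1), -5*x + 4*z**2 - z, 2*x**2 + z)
1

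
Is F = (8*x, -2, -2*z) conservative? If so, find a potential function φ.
Yes, F is conservative. φ = 4*x**2 - 2*y - z**2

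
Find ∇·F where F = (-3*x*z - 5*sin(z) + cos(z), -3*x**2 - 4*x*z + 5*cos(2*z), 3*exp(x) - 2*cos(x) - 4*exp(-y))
-3*z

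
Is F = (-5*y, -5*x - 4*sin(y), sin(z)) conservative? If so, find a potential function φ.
Yes, F is conservative. φ = -5*x*y + 4*cos(y) - cos(z)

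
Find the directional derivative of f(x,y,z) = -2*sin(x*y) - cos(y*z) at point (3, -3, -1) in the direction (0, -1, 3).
sqrt(10)*(3*cos(9) - 4*sin(3))/5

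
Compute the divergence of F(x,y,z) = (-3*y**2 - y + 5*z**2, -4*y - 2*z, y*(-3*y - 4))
-4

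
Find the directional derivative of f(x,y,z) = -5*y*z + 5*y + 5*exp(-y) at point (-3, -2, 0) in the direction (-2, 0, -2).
-5*sqrt(2)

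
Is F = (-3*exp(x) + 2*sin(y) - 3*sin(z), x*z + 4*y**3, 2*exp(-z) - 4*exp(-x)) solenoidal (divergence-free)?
No, ∇·F = 12*y**2 - 3*exp(x) - 2*exp(-z)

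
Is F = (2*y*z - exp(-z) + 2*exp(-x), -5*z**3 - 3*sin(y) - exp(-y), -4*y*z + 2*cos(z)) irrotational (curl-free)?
No, ∇×F = (z*(15*z - 4), 2*y + exp(-z), -2*z)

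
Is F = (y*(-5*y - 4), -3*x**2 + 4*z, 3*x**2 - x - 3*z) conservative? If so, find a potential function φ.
No, ∇×F = (-4, 1 - 6*x, -6*x + 10*y + 4) ≠ 0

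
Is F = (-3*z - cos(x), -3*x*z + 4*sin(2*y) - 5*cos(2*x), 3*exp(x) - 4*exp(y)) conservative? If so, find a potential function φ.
No, ∇×F = (3*x - 4*exp(y), -3*exp(x) - 3, -3*z + 10*sin(2*x)) ≠ 0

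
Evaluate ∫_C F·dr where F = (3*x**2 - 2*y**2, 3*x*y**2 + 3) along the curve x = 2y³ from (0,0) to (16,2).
20446/5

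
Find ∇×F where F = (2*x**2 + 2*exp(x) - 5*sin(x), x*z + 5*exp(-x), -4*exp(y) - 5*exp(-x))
(-x - 4*exp(y), -5*exp(-x), z - 5*exp(-x))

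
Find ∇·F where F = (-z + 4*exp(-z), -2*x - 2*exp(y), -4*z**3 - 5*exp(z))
-12*z**2 - 2*exp(y) - 5*exp(z)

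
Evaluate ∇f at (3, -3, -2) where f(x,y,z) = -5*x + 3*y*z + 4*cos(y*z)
(-5, -6 + 8*sin(6), -9 + 12*sin(6))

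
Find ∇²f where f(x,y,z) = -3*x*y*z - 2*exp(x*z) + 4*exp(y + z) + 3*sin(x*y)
-2*x**2*exp(x*z) - 3*x**2*sin(x*y) - 3*y**2*sin(x*y) - 2*z**2*exp(x*z) + 8*exp(y + z)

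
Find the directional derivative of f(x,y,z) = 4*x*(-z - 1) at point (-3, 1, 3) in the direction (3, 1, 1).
-36*sqrt(11)/11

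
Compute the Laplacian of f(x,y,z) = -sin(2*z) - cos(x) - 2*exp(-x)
4*sin(2*z) + cos(x) - 2*exp(-x)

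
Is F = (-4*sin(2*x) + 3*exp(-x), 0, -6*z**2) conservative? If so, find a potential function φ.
Yes, F is conservative. φ = -2*z**3 + 2*cos(2*x) - 3*exp(-x)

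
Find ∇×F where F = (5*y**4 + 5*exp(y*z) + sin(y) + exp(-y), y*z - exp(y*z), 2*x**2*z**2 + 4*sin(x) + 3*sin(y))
(y*exp(y*z) - y + 3*cos(y), -4*x*z**2 + 5*y*exp(y*z) - 4*cos(x), -20*y**3 - 5*z*exp(y*z) - cos(y) + exp(-y))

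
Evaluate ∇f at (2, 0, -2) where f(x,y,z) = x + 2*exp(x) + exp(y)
(1 + 2*exp(2), 1, 0)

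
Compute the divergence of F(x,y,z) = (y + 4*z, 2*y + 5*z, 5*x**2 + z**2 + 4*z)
2*z + 6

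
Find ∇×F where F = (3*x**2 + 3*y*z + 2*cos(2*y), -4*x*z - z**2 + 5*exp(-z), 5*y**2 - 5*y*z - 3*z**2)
(4*x + 10*y - 3*z + 5*exp(-z), 3*y, -7*z + 4*sin(2*y))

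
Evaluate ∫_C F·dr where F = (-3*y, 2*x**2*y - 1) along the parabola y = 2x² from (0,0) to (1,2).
-4/3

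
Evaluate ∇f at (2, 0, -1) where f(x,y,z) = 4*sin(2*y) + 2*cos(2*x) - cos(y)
(-4*sin(4), 8, 0)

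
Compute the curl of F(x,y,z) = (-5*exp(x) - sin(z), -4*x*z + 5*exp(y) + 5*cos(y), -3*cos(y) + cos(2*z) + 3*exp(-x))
(4*x + 3*sin(y), -cos(z) + 3*exp(-x), -4*z)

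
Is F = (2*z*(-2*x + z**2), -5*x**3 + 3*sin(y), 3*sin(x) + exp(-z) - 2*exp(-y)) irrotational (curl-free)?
No, ∇×F = (2*exp(-y), -4*x + 6*z**2 - 3*cos(x), -15*x**2)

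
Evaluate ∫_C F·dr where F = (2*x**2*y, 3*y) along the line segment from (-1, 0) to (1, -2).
14/3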